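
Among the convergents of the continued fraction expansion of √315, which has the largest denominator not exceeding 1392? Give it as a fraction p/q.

10081/568

√315 = [17; 1, 2, 1, 34, …] (period length 4).
Convergents:
  p_0/q_0 = 17/1
  p_1/q_1 = 18/1
  p_2/q_2 = 53/3
  p_3/q_3 = 71/4
  p_4/q_4 = 2467/139
  p_5/q_5 = 2538/143
  p_6/q_6 = 7543/425
  p_7/q_7 = 10081/568
  p_8/q_8 = 350297/19737
q_7 = 568 ≤ 1392 < 19737 = q_8, so the answer is 10081/568.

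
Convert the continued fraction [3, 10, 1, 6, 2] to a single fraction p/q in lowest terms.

Using pₖ = aₖpₖ₋₁ + pₖ₋₂ and qₖ = aₖqₖ₋₁ + qₖ₋₂:
  k=0: a=3, p=3, q=1
  k=1: a=10, p=31, q=10
  k=2: a=1, p=34, q=11
  k=3: a=6, p=235, q=76
  k=4: a=2, p=504, q=163

504/163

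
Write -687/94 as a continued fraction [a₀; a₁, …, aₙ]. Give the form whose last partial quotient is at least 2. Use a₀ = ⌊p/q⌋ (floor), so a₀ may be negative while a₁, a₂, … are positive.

-687 = -8×94 + 65
94 = 1×65 + 29
65 = 2×29 + 7
29 = 4×7 + 1
7 = 7×1 + 0  (stop)
So -687/94 = [-8; 1, 2, 4, 7].

[-8; 1, 2, 4, 7]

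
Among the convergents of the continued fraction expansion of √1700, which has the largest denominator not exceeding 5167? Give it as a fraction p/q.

√1700 = [41; 4, 3, 20, 3, 4, 82, …] (period length 6).
Convergents:
  p_0/q_0 = 41/1
  p_1/q_1 = 165/4
  p_2/q_2 = 536/13
  p_3/q_3 = 10885/264
  p_4/q_4 = 33191/805
  p_5/q_5 = 143649/3484
  p_6/q_6 = 11812409/286493
q_5 = 3484 ≤ 5167 < 286493 = q_6, so the answer is 143649/3484.

143649/3484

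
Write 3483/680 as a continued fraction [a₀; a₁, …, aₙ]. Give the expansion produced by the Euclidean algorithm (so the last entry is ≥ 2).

[5; 8, 5, 5, 3]

3483 = 5*680 + 83
680 = 8*83 + 16
83 = 5*16 + 3
16 = 5*3 + 1
3 = 3*1 + 0  (stop)
So 3483/680 = [5; 8, 5, 5, 3].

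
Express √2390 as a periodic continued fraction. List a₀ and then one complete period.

[48; 1, 7, 1, 8, 1, 7, 1, 96]

a₀ = ⌊√2390⌋ = 48.
With m₀=0, d₀=1 and mₖ₊₁ = dₖaₖ − mₖ, dₖ₊₁ = (n − mₖ₊₁²)/dₖ, aₖ₊₁ = ⌊(a₀+mₖ₊₁)/dₖ₊₁⌋:
  k=1: m=48, d=86, a=1
  k=2: m=38, d=11, a=7
  k=3: m=39, d=79, a=1
  k=4: m=40, d=10, a=8
  k=5: m=40, d=79, a=1
  k=6: m=39, d=11, a=7
  k=7: m=38, d=86, a=1
  k=8: m=48, d=1, a=96
d=1 and a=2a₀=96 at k=8, so the next step gives (m, d) = (48, 86) again — its k=1 value — and the period has length 8.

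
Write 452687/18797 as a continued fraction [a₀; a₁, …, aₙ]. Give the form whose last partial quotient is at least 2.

[24; 12, 17, 1, 1, 14, 3]

452687 = 24*18797 + 1559
18797 = 12*1559 + 89
1559 = 17*89 + 46
89 = 1*46 + 43
46 = 1*43 + 3
43 = 14*3 + 1
3 = 3*1 + 0  (stop)
So 452687/18797 = [24; 12, 17, 1, 1, 14, 3].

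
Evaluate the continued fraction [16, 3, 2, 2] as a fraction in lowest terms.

Using pₖ = aₖpₖ₋₁ + pₖ₋₂ and qₖ = aₖqₖ₋₁ + qₖ₋₂:
  k=0: a=16, p=16, q=1
  k=1: a=3, p=49, q=3
  k=2: a=2, p=114, q=7
  k=3: a=2, p=277, q=17

277/17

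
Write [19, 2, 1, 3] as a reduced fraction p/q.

Fold from the inside: start with 3/1.
  1 + 1/3 = 4/3
  2 + 3/4 = 11/4
  19 + 4/11 = 213/11

213/11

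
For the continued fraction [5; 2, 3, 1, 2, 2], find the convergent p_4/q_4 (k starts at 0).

Using pₖ = aₖpₖ₋₁ + pₖ₋₂, qₖ = aₖqₖ₋₁ + qₖ₋₂ (with p₋₁=1, p₋₂=0, q₋₁=0, q₋₂=1):
  k=0: a=5, p=5, q=1
  k=1: a=2, p=11, q=2
  k=2: a=3, p=38, q=7
  k=3: a=1, p=49, q=9
  k=4: a=2, p=136, q=25

136/25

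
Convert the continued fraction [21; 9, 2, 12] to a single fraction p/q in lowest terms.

5002/237

Fold from the inside: start with 12/1.
  2 + 1/12 = 25/12
  9 + 12/25 = 237/25
  21 + 25/237 = 5002/237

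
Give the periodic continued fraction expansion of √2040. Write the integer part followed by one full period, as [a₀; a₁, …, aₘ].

a₀ = ⌊√2040⌋ = 45.
With m₀=0, d₀=1 and mₖ₊₁ = dₖaₖ − mₖ, dₖ₊₁ = (n − mₖ₊₁²)/dₖ, aₖ₊₁ = ⌊(a₀+mₖ₊₁)/dₖ₊₁⌋:
  k=1: m=45, d=15, a=6
  k=2: m=45, d=1, a=90
d=1 and a=2a₀=90 at k=2, so the next step gives (m, d) = (45, 15) again — its k=1 value — and the period has length 2.

[45; 6, 90]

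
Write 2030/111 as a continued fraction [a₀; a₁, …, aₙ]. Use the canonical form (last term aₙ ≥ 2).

[18; 3, 2, 7, 2]

2030 = 18×111 + 32
111 = 3×32 + 15
32 = 2×15 + 2
15 = 7×2 + 1
2 = 2×1 + 0  (stop)
So 2030/111 = [18; 3, 2, 7, 2].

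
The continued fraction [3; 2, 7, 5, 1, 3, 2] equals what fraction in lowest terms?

2767/798

Fold from the inside: start with 2/1.
  3 + 1/2 = 7/2
  1 + 2/7 = 9/7
  5 + 7/9 = 52/9
  7 + 9/52 = 373/52
  2 + 52/373 = 798/373
  3 + 373/798 = 2767/798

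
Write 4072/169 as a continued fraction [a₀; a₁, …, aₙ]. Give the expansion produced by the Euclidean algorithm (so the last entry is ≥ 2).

[24; 10, 1, 1, 3, 2]

4072 = 24*169 + 16
169 = 10*16 + 9
16 = 1*9 + 7
9 = 1*7 + 2
7 = 3*2 + 1
2 = 2*1 + 0  (stop)
So 4072/169 = [24; 10, 1, 1, 3, 2].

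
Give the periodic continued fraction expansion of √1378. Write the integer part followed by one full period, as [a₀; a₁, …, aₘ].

a₀ = ⌊√1378⌋ = 37.
With m₀=0, d₀=1 and mₖ₊₁ = dₖaₖ − mₖ, dₖ₊₁ = (n − mₖ₊₁²)/dₖ, aₖ₊₁ = ⌊(a₀+mₖ₊₁)/dₖ₊₁⌋:
  k=1: m=37, d=9, a=8
  k=2: m=35, d=17, a=4
  k=3: m=33, d=17, a=4
  k=4: m=35, d=9, a=8
  k=5: m=37, d=1, a=74
d=1 and a=2a₀=74 at k=5, so the next step gives (m, d) = (37, 9) again — its k=1 value — and the period has length 5.

[37; 8, 4, 4, 8, 74]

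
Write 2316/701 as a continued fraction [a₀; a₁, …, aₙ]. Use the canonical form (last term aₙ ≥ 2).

2316 = 3*701 + 213
701 = 3*213 + 62
213 = 3*62 + 27
62 = 2*27 + 8
27 = 3*8 + 3
8 = 2*3 + 2
3 = 1*2 + 1
2 = 2*1 + 0  (stop)
So 2316/701 = [3; 3, 3, 2, 3, 2, 1, 2].

[3; 3, 3, 2, 3, 2, 1, 2]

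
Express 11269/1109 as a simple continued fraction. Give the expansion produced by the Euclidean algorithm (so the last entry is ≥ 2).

[10; 6, 5, 8, 1, 3]

11269 = 10*1109 + 179
1109 = 6*179 + 35
179 = 5*35 + 4
35 = 8*4 + 3
4 = 1*3 + 1
3 = 3*1 + 0  (stop)
So 11269/1109 = [10; 6, 5, 8, 1, 3].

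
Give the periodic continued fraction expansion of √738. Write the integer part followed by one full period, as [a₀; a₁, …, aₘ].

a₀ = ⌊√738⌋ = 27.
With m₀=0, d₀=1 and mₖ₊₁ = dₖaₖ − mₖ, dₖ₊₁ = (n − mₖ₊₁²)/dₖ, aₖ₊₁ = ⌊(a₀+mₖ₊₁)/dₖ₊₁⌋:
  k=1: m=27, d=9, a=6
  k=2: m=27, d=1, a=54
d=1 and a=2a₀=54 at k=2, so the next step gives (m, d) = (27, 9) again — its k=1 value — and the period has length 2.

[27; 6, 54]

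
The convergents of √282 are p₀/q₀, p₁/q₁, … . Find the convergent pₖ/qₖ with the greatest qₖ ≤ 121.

√282 = [16; 1, 3, 1, 4, 1, 3, 1, 32, …] (period length 8).
Convergents:
  p_0/q_0 = 16/1
  p_1/q_1 = 17/1
  p_2/q_2 = 67/4
  p_3/q_3 = 84/5
  p_4/q_4 = 403/24
  p_5/q_5 = 487/29
  p_6/q_6 = 1864/111
  p_7/q_7 = 2351/140
q_6 = 111 ≤ 121 < 140 = q_7, so the answer is 1864/111.

1864/111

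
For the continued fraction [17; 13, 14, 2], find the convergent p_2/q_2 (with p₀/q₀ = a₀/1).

Using pₖ = aₖpₖ₋₁ + pₖ₋₂, qₖ = aₖqₖ₋₁ + qₖ₋₂ (with p₋₁=1, p₋₂=0, q₋₁=0, q₋₂=1):
  k=0: a=17, p=17, q=1
  k=1: a=13, p=222, q=13
  k=2: a=14, p=3125, q=183

3125/183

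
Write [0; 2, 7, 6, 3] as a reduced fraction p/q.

136/291

Fold from the inside: start with 3/1.
  6 + 1/3 = 19/3
  7 + 3/19 = 136/19
  2 + 19/136 = 291/136
  0 + 136/291 = 136/291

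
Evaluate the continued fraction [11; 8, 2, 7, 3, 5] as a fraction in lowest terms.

23537/2117

Using pₖ = aₖpₖ₋₁ + pₖ₋₂ and qₖ = aₖqₖ₋₁ + qₖ₋₂:
  k=0: a=11, p=11, q=1
  k=1: a=8, p=89, q=8
  k=2: a=2, p=189, q=17
  k=3: a=7, p=1412, q=127
  k=4: a=3, p=4425, q=398
  k=5: a=5, p=23537, q=2117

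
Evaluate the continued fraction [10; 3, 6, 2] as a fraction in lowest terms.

Fold from the inside: start with 2/1.
  6 + 1/2 = 13/2
  3 + 2/13 = 41/13
  10 + 13/41 = 423/41

423/41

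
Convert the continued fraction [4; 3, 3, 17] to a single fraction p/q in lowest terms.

744/173

Fold from the inside: start with 17/1.
  3 + 1/17 = 52/17
  3 + 17/52 = 173/52
  4 + 52/173 = 744/173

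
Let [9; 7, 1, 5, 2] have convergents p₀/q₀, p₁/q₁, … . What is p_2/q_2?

73/8

Using pₖ = aₖpₖ₋₁ + pₖ₋₂, qₖ = aₖqₖ₋₁ + qₖ₋₂ (with p₋₁=1, p₋₂=0, q₋₁=0, q₋₂=1):
  k=0: a=9, p=9, q=1
  k=1: a=7, p=64, q=7
  k=2: a=1, p=73, q=8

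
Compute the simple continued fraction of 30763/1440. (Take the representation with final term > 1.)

30763 = 21*1440 + 523
1440 = 2*523 + 394
523 = 1*394 + 129
394 = 3*129 + 7
129 = 18*7 + 3
7 = 2*3 + 1
3 = 3*1 + 0  (stop)
So 30763/1440 = [21; 2, 1, 3, 18, 2, 3].

[21; 2, 1, 3, 18, 2, 3]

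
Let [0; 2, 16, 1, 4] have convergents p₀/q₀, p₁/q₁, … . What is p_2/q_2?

Using pₖ = aₖpₖ₋₁ + pₖ₋₂, qₖ = aₖqₖ₋₁ + qₖ₋₂ (with p₋₁=1, p₋₂=0, q₋₁=0, q₋₂=1):
  k=0: a=0, p=0, q=1
  k=1: a=2, p=1, q=2
  k=2: a=16, p=16, q=33

16/33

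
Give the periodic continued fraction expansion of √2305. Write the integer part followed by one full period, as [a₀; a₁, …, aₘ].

a₀ = ⌊√2305⌋ = 48.
With m₀=0, d₀=1 and mₖ₊₁ = dₖaₖ − mₖ, dₖ₊₁ = (n − mₖ₊₁²)/dₖ, aₖ₊₁ = ⌊(a₀+mₖ₊₁)/dₖ₊₁⌋:
  k=1: m=48, d=1, a=96
d=1 and a=2a₀=96 at k=1, so the next step gives (m, d) = (48, 1) again — its k=1 value — and the period has length 1.

[48; 96]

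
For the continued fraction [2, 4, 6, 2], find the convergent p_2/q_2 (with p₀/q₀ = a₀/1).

Using pₖ = aₖpₖ₋₁ + pₖ₋₂, qₖ = aₖqₖ₋₁ + qₖ₋₂ (with p₋₁=1, p₋₂=0, q₋₁=0, q₋₂=1):
  k=0: a=2, p=2, q=1
  k=1: a=4, p=9, q=4
  k=2: a=6, p=56, q=25

56/25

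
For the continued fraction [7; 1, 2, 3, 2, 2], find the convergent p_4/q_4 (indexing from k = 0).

Using pₖ = aₖpₖ₋₁ + pₖ₋₂, qₖ = aₖqₖ₋₁ + qₖ₋₂ (with p₋₁=1, p₋₂=0, q₋₁=0, q₋₂=1):
  k=0: a=7, p=7, q=1
  k=1: a=1, p=8, q=1
  k=2: a=2, p=23, q=3
  k=3: a=3, p=77, q=10
  k=4: a=2, p=177, q=23

177/23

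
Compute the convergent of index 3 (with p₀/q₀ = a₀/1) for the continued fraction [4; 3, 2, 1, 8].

43/10

Using pₖ = aₖpₖ₋₁ + pₖ₋₂, qₖ = aₖqₖ₋₁ + qₖ₋₂ (with p₋₁=1, p₋₂=0, q₋₁=0, q₋₂=1):
  k=0: a=4, p=4, q=1
  k=1: a=3, p=13, q=3
  k=2: a=2, p=30, q=7
  k=3: a=1, p=43, q=10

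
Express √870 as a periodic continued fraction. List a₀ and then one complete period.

[29; 2, 58]

a₀ = ⌊√870⌋ = 29.
With m₀=0, d₀=1 and mₖ₊₁ = dₖaₖ − mₖ, dₖ₊₁ = (n − mₖ₊₁²)/dₖ, aₖ₊₁ = ⌊(a₀+mₖ₊₁)/dₖ₊₁⌋:
  k=1: m=29, d=29, a=2
  k=2: m=29, d=1, a=58
d=1 and a=2a₀=58 at k=2, so the next step gives (m, d) = (29, 29) again — its k=1 value — and the period has length 2.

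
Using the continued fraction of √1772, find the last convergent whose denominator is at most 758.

√1772 = [42; 10, 1, 1, 20, 1, 1, 10, 84, …] (period length 8).
Convergents:
  p_0/q_0 = 42/1
  p_1/q_1 = 421/10
  p_2/q_2 = 463/11
  p_3/q_3 = 884/21
  p_4/q_4 = 18143/431
  p_5/q_5 = 19027/452
  p_6/q_6 = 37170/883
q_5 = 452 ≤ 758 < 883 = q_6, so the answer is 19027/452.

19027/452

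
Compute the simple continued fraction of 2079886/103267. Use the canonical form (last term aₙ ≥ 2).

[20; 7, 10, 15, 19, 5]

2079886 = 20·103267 + 14546
103267 = 7·14546 + 1445
14546 = 10·1445 + 96
1445 = 15·96 + 5
96 = 19·5 + 1
5 = 5·1 + 0  (stop)
So 2079886/103267 = [20; 7, 10, 15, 19, 5].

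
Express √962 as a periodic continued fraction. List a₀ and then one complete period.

a₀ = ⌊√962⌋ = 31.
With m₀=0, d₀=1 and mₖ₊₁ = dₖaₖ − mₖ, dₖ₊₁ = (n − mₖ₊₁²)/dₖ, aₖ₊₁ = ⌊(a₀+mₖ₊₁)/dₖ₊₁⌋:
  k=1: m=31, d=1, a=62
d=1 and a=2a₀=62 at k=1, so the next step gives (m, d) = (31, 1) again — its k=1 value — and the period has length 1.

[31; 62]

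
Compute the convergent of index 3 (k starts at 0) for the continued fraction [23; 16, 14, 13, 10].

67826/2941

Using pₖ = aₖpₖ₋₁ + pₖ₋₂, qₖ = aₖqₖ₋₁ + qₖ₋₂ (with p₋₁=1, p₋₂=0, q₋₁=0, q₋₂=1):
  k=0: a=23, p=23, q=1
  k=1: a=16, p=369, q=16
  k=2: a=14, p=5189, q=225
  k=3: a=13, p=67826, q=2941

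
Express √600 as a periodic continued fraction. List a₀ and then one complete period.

a₀ = ⌊√600⌋ = 24.
With m₀=0, d₀=1 and mₖ₊₁ = dₖaₖ − mₖ, dₖ₊₁ = (n − mₖ₊₁²)/dₖ, aₖ₊₁ = ⌊(a₀+mₖ₊₁)/dₖ₊₁⌋:
  k=1: m=24, d=24, a=2
  k=2: m=24, d=1, a=48
d=1 and a=2a₀=48 at k=2, so the next step gives (m, d) = (24, 24) again — its k=1 value — and the period has length 2.

[24; 2, 48]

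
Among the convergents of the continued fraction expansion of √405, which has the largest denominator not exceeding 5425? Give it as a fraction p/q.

√405 = [20; 8, 40, …] (period length 2).
Convergents:
  p_0/q_0 = 20/1
  p_1/q_1 = 161/8
  p_2/q_2 = 6460/321
  p_3/q_3 = 51841/2576
  p_4/q_4 = 2080100/103361
q_3 = 2576 ≤ 5425 < 103361 = q_4, so the answer is 51841/2576.

51841/2576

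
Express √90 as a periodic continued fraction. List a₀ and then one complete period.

[9; 2, 18]

a₀ = ⌊√90⌋ = 9.
With m₀=0, d₀=1 and mₖ₊₁ = dₖaₖ − mₖ, dₖ₊₁ = (n − mₖ₊₁²)/dₖ, aₖ₊₁ = ⌊(a₀+mₖ₊₁)/dₖ₊₁⌋:
  k=1: m=9, d=9, a=2
  k=2: m=9, d=1, a=18
d=1 and a=2a₀=18 at k=2, so the next step gives (m, d) = (9, 9) again — its k=1 value — and the period has length 2.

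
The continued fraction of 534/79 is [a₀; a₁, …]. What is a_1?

1

534 = 6·79 + 60   →  a_0 = 6
79 = 1·60 + 19   →  a_1 = 1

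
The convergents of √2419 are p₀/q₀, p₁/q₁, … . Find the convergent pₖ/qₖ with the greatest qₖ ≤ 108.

2951/60

√2419 = [49; 5, 2, 5, 98, …] (period length 4).
Convergents:
  p_0/q_0 = 49/1
  p_1/q_1 = 246/5
  p_2/q_2 = 541/11
  p_3/q_3 = 2951/60
  p_4/q_4 = 289739/5891
q_3 = 60 ≤ 108 < 5891 = q_4, so the answer is 2951/60.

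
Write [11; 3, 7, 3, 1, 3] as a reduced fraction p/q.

3871/342

Using pₖ = aₖpₖ₋₁ + pₖ₋₂ and qₖ = aₖqₖ₋₁ + qₖ₋₂:
  k=0: a=11, p=11, q=1
  k=1: a=3, p=34, q=3
  k=2: a=7, p=249, q=22
  k=3: a=3, p=781, q=69
  k=4: a=1, p=1030, q=91
  k=5: a=3, p=3871, q=342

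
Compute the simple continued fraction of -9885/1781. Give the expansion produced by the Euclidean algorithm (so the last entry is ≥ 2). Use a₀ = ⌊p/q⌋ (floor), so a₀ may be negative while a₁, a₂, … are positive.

[-6; 2, 4, 2, 9, 2, 4]

-9885 = -6×1781 + 801
1781 = 2×801 + 179
801 = 4×179 + 85
179 = 2×85 + 9
85 = 9×9 + 4
9 = 2×4 + 1
4 = 4×1 + 0  (stop)
So -9885/1781 = [-6; 2, 4, 2, 9, 2, 4].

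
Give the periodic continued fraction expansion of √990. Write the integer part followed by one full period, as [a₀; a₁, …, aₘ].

a₀ = ⌊√990⌋ = 31.
With m₀=0, d₀=1 and mₖ₊₁ = dₖaₖ − mₖ, dₖ₊₁ = (n − mₖ₊₁²)/dₖ, aₖ₊₁ = ⌊(a₀+mₖ₊₁)/dₖ₊₁⌋:
  k=1: m=31, d=29, a=2
  k=2: m=27, d=9, a=6
  k=3: m=27, d=29, a=2
  k=4: m=31, d=1, a=62
d=1 and a=2a₀=62 at k=4, so the next step gives (m, d) = (31, 29) again — its k=1 value — and the period has length 4.

[31; 2, 6, 2, 62]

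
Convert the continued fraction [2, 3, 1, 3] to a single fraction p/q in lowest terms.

Fold from the inside: start with 3/1.
  1 + 1/3 = 4/3
  3 + 3/4 = 15/4
  2 + 4/15 = 34/15

34/15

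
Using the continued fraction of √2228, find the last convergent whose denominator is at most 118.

5381/114

√2228 = [47; 4, 1, 22, 1, 4, 94, …] (period length 6).
Convergents:
  p_0/q_0 = 47/1
  p_1/q_1 = 189/4
  p_2/q_2 = 236/5
  p_3/q_3 = 5381/114
  p_4/q_4 = 5617/119
q_3 = 114 ≤ 118 < 119 = q_4, so the answer is 5381/114.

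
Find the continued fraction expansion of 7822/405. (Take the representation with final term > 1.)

[19; 3, 5, 3, 2, 3]

7822 = 19×405 + 127
405 = 3×127 + 24
127 = 5×24 + 7
24 = 3×7 + 3
7 = 2×3 + 1
3 = 3×1 + 0  (stop)
So 7822/405 = [19; 3, 5, 3, 2, 3].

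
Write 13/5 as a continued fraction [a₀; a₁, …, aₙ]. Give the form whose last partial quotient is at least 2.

13 = 2·5 + 3
5 = 1·3 + 2
3 = 1·2 + 1
2 = 2·1 + 0  (stop)
So 13/5 = [2; 1, 1, 2].

[2; 1, 1, 2]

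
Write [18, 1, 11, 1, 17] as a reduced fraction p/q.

4409/233

Fold from the inside: start with 17/1.
  1 + 1/17 = 18/17
  11 + 17/18 = 215/18
  1 + 18/215 = 233/215
  18 + 215/233 = 4409/233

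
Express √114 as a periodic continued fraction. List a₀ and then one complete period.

[10; 1, 2, 10, 2, 1, 20]

a₀ = ⌊√114⌋ = 10.
With m₀=0, d₀=1 and mₖ₊₁ = dₖaₖ − mₖ, dₖ₊₁ = (n − mₖ₊₁²)/dₖ, aₖ₊₁ = ⌊(a₀+mₖ₊₁)/dₖ₊₁⌋:
  k=1: m=10, d=14, a=1
  k=2: m=4, d=7, a=2
  k=3: m=10, d=2, a=10
  k=4: m=10, d=7, a=2
  k=5: m=4, d=14, a=1
  k=6: m=10, d=1, a=20
d=1 and a=2a₀=20 at k=6, so the next step gives (m, d) = (10, 14) again — its k=1 value — and the period has length 6.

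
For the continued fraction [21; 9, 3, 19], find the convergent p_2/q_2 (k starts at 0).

Using pₖ = aₖpₖ₋₁ + pₖ₋₂, qₖ = aₖqₖ₋₁ + qₖ₋₂ (with p₋₁=1, p₋₂=0, q₋₁=0, q₋₂=1):
  k=0: a=21, p=21, q=1
  k=1: a=9, p=190, q=9
  k=2: a=3, p=591, q=28

591/28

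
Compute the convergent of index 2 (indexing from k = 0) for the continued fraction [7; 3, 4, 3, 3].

95/13

Using pₖ = aₖpₖ₋₁ + pₖ₋₂, qₖ = aₖqₖ₋₁ + qₖ₋₂ (with p₋₁=1, p₋₂=0, q₋₁=0, q₋₂=1):
  k=0: a=7, p=7, q=1
  k=1: a=3, p=22, q=3
  k=2: a=4, p=95, q=13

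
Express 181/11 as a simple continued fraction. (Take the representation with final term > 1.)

181 = 16*11 + 5
11 = 2*5 + 1
5 = 5*1 + 0  (stop)
So 181/11 = [16; 2, 5].

[16; 2, 5]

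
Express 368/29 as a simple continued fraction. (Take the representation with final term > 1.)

368 = 12·29 + 20
29 = 1·20 + 9
20 = 2·9 + 2
9 = 4·2 + 1
2 = 2·1 + 0  (stop)
So 368/29 = [12; 1, 2, 4, 2].

[12; 1, 2, 4, 2]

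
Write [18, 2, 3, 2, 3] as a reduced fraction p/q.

1014/55

Fold from the inside: start with 3/1.
  2 + 1/3 = 7/3
  3 + 3/7 = 24/7
  2 + 7/24 = 55/24
  18 + 24/55 = 1014/55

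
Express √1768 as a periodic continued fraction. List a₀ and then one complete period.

a₀ = ⌊√1768⌋ = 42.
With m₀=0, d₀=1 and mₖ₊₁ = dₖaₖ − mₖ, dₖ₊₁ = (n − mₖ₊₁²)/dₖ, aₖ₊₁ = ⌊(a₀+mₖ₊₁)/dₖ₊₁⌋:
  k=1: m=42, d=4, a=21
  k=2: m=42, d=1, a=84
d=1 and a=2a₀=84 at k=2, so the next step gives (m, d) = (42, 4) again — its k=1 value — and the period has length 2.

[42; 21, 84]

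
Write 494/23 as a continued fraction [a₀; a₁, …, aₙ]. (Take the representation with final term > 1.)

494 = 21×23 + 11
23 = 2×11 + 1
11 = 11×1 + 0  (stop)
So 494/23 = [21; 2, 11].

[21; 2, 11]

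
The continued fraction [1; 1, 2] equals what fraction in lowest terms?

5/3

Using pₖ = aₖpₖ₋₁ + pₖ₋₂ and qₖ = aₖqₖ₋₁ + qₖ₋₂:
  k=0: a=1, p=1, q=1
  k=1: a=1, p=2, q=1
  k=2: a=2, p=5, q=3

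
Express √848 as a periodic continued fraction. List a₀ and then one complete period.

[29; 8, 3, 3, 3, 8, 58]

a₀ = ⌊√848⌋ = 29.
With m₀=0, d₀=1 and mₖ₊₁ = dₖaₖ − mₖ, dₖ₊₁ = (n − mₖ₊₁²)/dₖ, aₖ₊₁ = ⌊(a₀+mₖ₊₁)/dₖ₊₁⌋:
  k=1: m=29, d=7, a=8
  k=2: m=27, d=17, a=3
  k=3: m=24, d=16, a=3
  k=4: m=24, d=17, a=3
  k=5: m=27, d=7, a=8
  k=6: m=29, d=1, a=58
d=1 and a=2a₀=58 at k=6, so the next step gives (m, d) = (29, 7) again — its k=1 value — and the period has length 6.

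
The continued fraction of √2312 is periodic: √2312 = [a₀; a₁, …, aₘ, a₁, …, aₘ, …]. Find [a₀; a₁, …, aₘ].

[48; 12, 96]

a₀ = ⌊√2312⌋ = 48.
With m₀=0, d₀=1 and mₖ₊₁ = dₖaₖ − mₖ, dₖ₊₁ = (n − mₖ₊₁²)/dₖ, aₖ₊₁ = ⌊(a₀+mₖ₊₁)/dₖ₊₁⌋:
  k=1: m=48, d=8, a=12
  k=2: m=48, d=1, a=96
d=1 and a=2a₀=96 at k=2, so the next step gives (m, d) = (48, 8) again — its k=1 value — and the period has length 2.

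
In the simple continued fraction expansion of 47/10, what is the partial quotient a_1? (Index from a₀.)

1

47 = 4·10 + 7   →  a_0 = 4
10 = 1·7 + 3   →  a_1 = 1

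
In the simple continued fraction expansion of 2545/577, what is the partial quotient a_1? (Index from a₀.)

2545 = 4·577 + 237   →  a_0 = 4
577 = 2·237 + 103   →  a_1 = 2

2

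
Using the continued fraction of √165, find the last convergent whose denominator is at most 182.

1079/84

√165 = [12; 1, 5, 2, 5, 1, 24, …] (period length 6).
Convergents:
  p_0/q_0 = 12/1
  p_1/q_1 = 13/1
  p_2/q_2 = 77/6
  p_3/q_3 = 167/13
  p_4/q_4 = 912/71
  p_5/q_5 = 1079/84
  p_6/q_6 = 26808/2087
q_5 = 84 ≤ 182 < 2087 = q_6, so the answer is 1079/84.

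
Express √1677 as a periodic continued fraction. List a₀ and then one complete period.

a₀ = ⌊√1677⌋ = 40.
With m₀=0, d₀=1 and mₖ₊₁ = dₖaₖ − mₖ, dₖ₊₁ = (n − mₖ₊₁²)/dₖ, aₖ₊₁ = ⌊(a₀+mₖ₊₁)/dₖ₊₁⌋:
  k=1: m=40, d=77, a=1
  k=2: m=37, d=4, a=19
  k=3: m=39, d=39, a=2
  k=4: m=39, d=4, a=19
  k=5: m=37, d=77, a=1
  k=6: m=40, d=1, a=80
d=1 and a=2a₀=80 at k=6, so the next step gives (m, d) = (40, 77) again — its k=1 value — and the period has length 6.

[40; 1, 19, 2, 19, 1, 80]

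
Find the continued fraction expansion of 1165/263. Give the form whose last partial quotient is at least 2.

1165 = 4*263 + 113
263 = 2*113 + 37
113 = 3*37 + 2
37 = 18*2 + 1
2 = 2*1 + 0  (stop)
So 1165/263 = [4; 2, 3, 18, 2].

[4; 2, 3, 18, 2]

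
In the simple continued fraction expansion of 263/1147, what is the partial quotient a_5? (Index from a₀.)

263 = 0·1147 + 263   →  a_0 = 0
1147 = 4·263 + 95   →  a_1 = 4
263 = 2·95 + 73   →  a_2 = 2
95 = 1·73 + 22   →  a_3 = 1
73 = 3·22 + 7   →  a_4 = 3
22 = 3·7 + 1   →  a_5 = 3

3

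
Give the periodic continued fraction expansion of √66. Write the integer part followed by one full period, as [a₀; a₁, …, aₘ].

[8; 8, 16]

a₀ = ⌊√66⌋ = 8.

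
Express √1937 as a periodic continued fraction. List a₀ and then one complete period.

[44; 88]

a₀ = ⌊√1937⌋ = 44.
With m₀=0, d₀=1 and mₖ₊₁ = dₖaₖ − mₖ, dₖ₊₁ = (n − mₖ₊₁²)/dₖ, aₖ₊₁ = ⌊(a₀+mₖ₊₁)/dₖ₊₁⌋:
  k=1: m=44, d=1, a=88
d=1 and a=2a₀=88 at k=1, so the next step gives (m, d) = (44, 1) again — its k=1 value — and the period has length 1.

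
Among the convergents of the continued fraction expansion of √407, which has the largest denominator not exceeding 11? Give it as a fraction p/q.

121/6

√407 = [20; 5, 1, 2, 1, 5, 40, …] (period length 6).
Convergents:
  p_0/q_0 = 20/1
  p_1/q_1 = 101/5
  p_2/q_2 = 121/6
  p_3/q_3 = 343/17
q_2 = 6 ≤ 11 < 17 = q_3, so the answer is 121/6.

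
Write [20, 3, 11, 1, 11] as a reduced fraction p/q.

Using pₖ = aₖpₖ₋₁ + pₖ₋₂ and qₖ = aₖqₖ₋₁ + qₖ₋₂:
  k=0: a=20, p=20, q=1
  k=1: a=3, p=61, q=3
  k=2: a=11, p=691, q=34
  k=3: a=1, p=752, q=37
  k=4: a=11, p=8963, q=441

8963/441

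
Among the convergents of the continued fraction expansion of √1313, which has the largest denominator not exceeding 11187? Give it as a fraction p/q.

√1313 = [36; 4, 4, 72, …] (period length 3).
Convergents:
  p_0/q_0 = 36/1
  p_1/q_1 = 145/4
  p_2/q_2 = 616/17
  p_3/q_3 = 44497/1228
  p_4/q_4 = 178604/4929
  p_5/q_5 = 758913/20944
q_4 = 4929 ≤ 11187 < 20944 = q_5, so the answer is 178604/4929.

178604/4929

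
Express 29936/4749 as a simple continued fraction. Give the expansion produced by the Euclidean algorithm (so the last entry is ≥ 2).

29936 = 6*4749 + 1442
4749 = 3*1442 + 423
1442 = 3*423 + 173
423 = 2*173 + 77
173 = 2*77 + 19
77 = 4*19 + 1
19 = 19*1 + 0  (stop)
So 29936/4749 = [6; 3, 3, 2, 2, 4, 19].

[6; 3, 3, 2, 2, 4, 19]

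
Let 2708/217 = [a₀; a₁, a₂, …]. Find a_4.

1

2708 = 12·217 + 104   →  a_0 = 12
217 = 2·104 + 9   →  a_1 = 2
104 = 11·9 + 5   →  a_2 = 11
9 = 1·5 + 4   →  a_3 = 1
5 = 1·4 + 1   →  a_4 = 1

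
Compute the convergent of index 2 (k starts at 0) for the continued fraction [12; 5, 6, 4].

378/31

Using pₖ = aₖpₖ₋₁ + pₖ₋₂, qₖ = aₖqₖ₋₁ + qₖ₋₂ (with p₋₁=1, p₋₂=0, q₋₁=0, q₋₂=1):
  k=0: a=12, p=12, q=1
  k=1: a=5, p=61, q=5
  k=2: a=6, p=378, q=31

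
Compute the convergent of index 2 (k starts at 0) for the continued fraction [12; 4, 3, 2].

Using pₖ = aₖpₖ₋₁ + pₖ₋₂, qₖ = aₖqₖ₋₁ + qₖ₋₂ (with p₋₁=1, p₋₂=0, q₋₁=0, q₋₂=1):
  k=0: a=12, p=12, q=1
  k=1: a=4, p=49, q=4
  k=2: a=3, p=159, q=13

159/13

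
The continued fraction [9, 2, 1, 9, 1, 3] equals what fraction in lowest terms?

1168/125

Fold from the inside: start with 3/1.
  1 + 1/3 = 4/3
  9 + 3/4 = 39/4
  1 + 4/39 = 43/39
  2 + 39/43 = 125/43
  9 + 43/125 = 1168/125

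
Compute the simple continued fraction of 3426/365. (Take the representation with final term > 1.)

[9; 2, 1, 1, 2, 3, 8]

3426 = 9·365 + 141
365 = 2·141 + 83
141 = 1·83 + 58
83 = 1·58 + 25
58 = 2·25 + 8
25 = 3·8 + 1
8 = 8·1 + 0  (stop)
So 3426/365 = [9; 2, 1, 1, 2, 3, 8].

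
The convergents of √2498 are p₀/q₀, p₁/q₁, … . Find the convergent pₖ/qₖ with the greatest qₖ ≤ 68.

√2498 = [49; 1, 48, 1, 98, …] (period length 4).
Convergents:
  p_0/q_0 = 49/1
  p_1/q_1 = 50/1
  p_2/q_2 = 2449/49
  p_3/q_3 = 2499/50
  p_4/q_4 = 247351/4949
q_3 = 50 ≤ 68 < 4949 = q_4, so the answer is 2499/50.

2499/50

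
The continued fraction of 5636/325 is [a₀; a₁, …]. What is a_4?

5636 = 17·325 + 111   →  a_0 = 17
325 = 2·111 + 103   →  a_1 = 2
111 = 1·103 + 8   →  a_2 = 1
103 = 12·8 + 7   →  a_3 = 12
8 = 1·7 + 1   →  a_4 = 1

1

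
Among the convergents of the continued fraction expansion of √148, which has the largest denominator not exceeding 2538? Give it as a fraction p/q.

√148 = [12; 6, 24, …] (period length 2).
Convergents:
  p_0/q_0 = 12/1
  p_1/q_1 = 73/6
  p_2/q_2 = 1764/145
  p_3/q_3 = 10657/876
  p_4/q_4 = 257532/21169
q_3 = 876 ≤ 2538 < 21169 = q_4, so the answer is 10657/876.

10657/876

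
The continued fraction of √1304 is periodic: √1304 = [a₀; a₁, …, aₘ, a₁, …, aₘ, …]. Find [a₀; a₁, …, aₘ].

a₀ = ⌊√1304⌋ = 36.
With m₀=0, d₀=1 and mₖ₊₁ = dₖaₖ − mₖ, dₖ₊₁ = (n − mₖ₊₁²)/dₖ, aₖ₊₁ = ⌊(a₀+mₖ₊₁)/dₖ₊₁⌋:
  k=1: m=36, d=8, a=9
  k=2: m=36, d=1, a=72
d=1 and a=2a₀=72 at k=2, so the next step gives (m, d) = (36, 8) again — its k=1 value — and the period has length 2.

[36; 9, 72]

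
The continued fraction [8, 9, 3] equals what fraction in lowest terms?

Fold from the inside: start with 3/1.
  9 + 1/3 = 28/3
  8 + 3/28 = 227/28

227/28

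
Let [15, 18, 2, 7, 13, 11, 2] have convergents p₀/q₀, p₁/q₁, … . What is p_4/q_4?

Using pₖ = aₖpₖ₋₁ + pₖ₋₂, qₖ = aₖqₖ₋₁ + qₖ₋₂ (with p₋₁=1, p₋₂=0, q₋₁=0, q₋₂=1):
  k=0: a=15, p=15, q=1
  k=1: a=18, p=271, q=18
  k=2: a=2, p=557, q=37
  k=3: a=7, p=4170, q=277
  k=4: a=13, p=54767, q=3638

54767/3638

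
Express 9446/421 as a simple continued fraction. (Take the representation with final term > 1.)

9446 = 22×421 + 184
421 = 2×184 + 53
184 = 3×53 + 25
53 = 2×25 + 3
25 = 8×3 + 1
3 = 3×1 + 0  (stop)
So 9446/421 = [22; 2, 3, 2, 8, 3].

[22; 2, 3, 2, 8, 3]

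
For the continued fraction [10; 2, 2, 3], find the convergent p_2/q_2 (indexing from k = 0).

52/5

Using pₖ = aₖpₖ₋₁ + pₖ₋₂, qₖ = aₖqₖ₋₁ + qₖ₋₂ (with p₋₁=1, p₋₂=0, q₋₁=0, q₋₂=1):
  k=0: a=10, p=10, q=1
  k=1: a=2, p=21, q=2
  k=2: a=2, p=52, q=5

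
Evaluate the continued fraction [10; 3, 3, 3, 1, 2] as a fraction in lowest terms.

1226/119

Fold from the inside: start with 2/1.
  1 + 1/2 = 3/2
  3 + 2/3 = 11/3
  3 + 3/11 = 36/11
  3 + 11/36 = 119/36
  10 + 36/119 = 1226/119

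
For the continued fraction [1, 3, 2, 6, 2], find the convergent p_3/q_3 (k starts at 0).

58/45

Using pₖ = aₖpₖ₋₁ + pₖ₋₂, qₖ = aₖqₖ₋₁ + qₖ₋₂ (with p₋₁=1, p₋₂=0, q₋₁=0, q₋₂=1):
  k=0: a=1, p=1, q=1
  k=1: a=3, p=4, q=3
  k=2: a=2, p=9, q=7
  k=3: a=6, p=58, q=45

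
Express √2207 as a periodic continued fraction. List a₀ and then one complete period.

[46; 1, 45, 1, 92]

a₀ = ⌊√2207⌋ = 46.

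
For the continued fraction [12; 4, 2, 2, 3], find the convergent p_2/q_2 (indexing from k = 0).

110/9

Using pₖ = aₖpₖ₋₁ + pₖ₋₂, qₖ = aₖqₖ₋₁ + qₖ₋₂ (with p₋₁=1, p₋₂=0, q₋₁=0, q₋₂=1):
  k=0: a=12, p=12, q=1
  k=1: a=4, p=49, q=4
  k=2: a=2, p=110, q=9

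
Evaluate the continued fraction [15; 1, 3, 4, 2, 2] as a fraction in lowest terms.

1466/93

Fold from the inside: start with 2/1.
  2 + 1/2 = 5/2
  4 + 2/5 = 22/5
  3 + 5/22 = 71/22
  1 + 22/71 = 93/71
  15 + 71/93 = 1466/93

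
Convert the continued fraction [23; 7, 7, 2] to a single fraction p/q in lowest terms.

2476/107

Fold from the inside: start with 2/1.
  7 + 1/2 = 15/2
  7 + 2/15 = 107/15
  23 + 15/107 = 2476/107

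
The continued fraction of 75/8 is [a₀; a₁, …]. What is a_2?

1

75 = 9·8 + 3   →  a_0 = 9
8 = 2·3 + 2   →  a_1 = 2
3 = 1·2 + 1   →  a_2 = 1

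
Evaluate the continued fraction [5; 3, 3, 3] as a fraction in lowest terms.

Using pₖ = aₖpₖ₋₁ + pₖ₋₂ and qₖ = aₖqₖ₋₁ + qₖ₋₂:
  k=0: a=5, p=5, q=1
  k=1: a=3, p=16, q=3
  k=2: a=3, p=53, q=10
  k=3: a=3, p=175, q=33

175/33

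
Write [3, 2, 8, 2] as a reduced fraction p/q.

Fold from the inside: start with 2/1.
  8 + 1/2 = 17/2
  2 + 2/17 = 36/17
  3 + 17/36 = 125/36

125/36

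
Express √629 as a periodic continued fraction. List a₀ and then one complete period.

a₀ = ⌊√629⌋ = 25.
With m₀=0, d₀=1 and mₖ₊₁ = dₖaₖ − mₖ, dₖ₊₁ = (n − mₖ₊₁²)/dₖ, aₖ₊₁ = ⌊(a₀+mₖ₊₁)/dₖ₊₁⌋:
  k=1: m=25, d=4, a=12
  k=2: m=23, d=25, a=1
  k=3: m=2, d=25, a=1
  k=4: m=23, d=4, a=12
  k=5: m=25, d=1, a=50
d=1 and a=2a₀=50 at k=5, so the next step gives (m, d) = (25, 4) again — its k=1 value — and the period has length 5.

[25; 12, 1, 1, 12, 50]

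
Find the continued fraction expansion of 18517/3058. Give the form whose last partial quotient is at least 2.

18517 = 6×3058 + 169
3058 = 18×169 + 16
169 = 10×16 + 9
16 = 1×9 + 7
9 = 1×7 + 2
7 = 3×2 + 1
2 = 2×1 + 0  (stop)
So 18517/3058 = [6; 18, 10, 1, 1, 3, 2].

[6; 18, 10, 1, 1, 3, 2]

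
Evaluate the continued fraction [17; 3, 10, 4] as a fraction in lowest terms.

2200/127

Using pₖ = aₖpₖ₋₁ + pₖ₋₂ and qₖ = aₖqₖ₋₁ + qₖ₋₂:
  k=0: a=17, p=17, q=1
  k=1: a=3, p=52, q=3
  k=2: a=10, p=537, q=31
  k=3: a=4, p=2200, q=127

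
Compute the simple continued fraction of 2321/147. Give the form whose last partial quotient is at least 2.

[15; 1, 3, 1, 2, 1, 7]

2321 = 15×147 + 116
147 = 1×116 + 31
116 = 3×31 + 23
31 = 1×23 + 8
23 = 2×8 + 7
8 = 1×7 + 1
7 = 7×1 + 0  (stop)
So 2321/147 = [15; 1, 3, 1, 2, 1, 7].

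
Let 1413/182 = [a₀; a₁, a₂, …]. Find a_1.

1413 = 7·182 + 139   →  a_0 = 7
182 = 1·139 + 43   →  a_1 = 1

1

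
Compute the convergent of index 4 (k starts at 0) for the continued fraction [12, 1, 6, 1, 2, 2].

296/23

Using pₖ = aₖpₖ₋₁ + pₖ₋₂, qₖ = aₖqₖ₋₁ + qₖ₋₂ (with p₋₁=1, p₋₂=0, q₋₁=0, q₋₂=1):
  k=0: a=12, p=12, q=1
  k=1: a=1, p=13, q=1
  k=2: a=6, p=90, q=7
  k=3: a=1, p=103, q=8
  k=4: a=2, p=296, q=23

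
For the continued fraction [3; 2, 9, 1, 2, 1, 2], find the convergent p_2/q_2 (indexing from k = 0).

Using pₖ = aₖpₖ₋₁ + pₖ₋₂, qₖ = aₖqₖ₋₁ + qₖ₋₂ (with p₋₁=1, p₋₂=0, q₋₁=0, q₋₂=1):
  k=0: a=3, p=3, q=1
  k=1: a=2, p=7, q=2
  k=2: a=9, p=66, q=19

66/19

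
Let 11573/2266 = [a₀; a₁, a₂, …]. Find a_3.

11573 = 5·2266 + 243   →  a_0 = 5
2266 = 9·243 + 79   →  a_1 = 9
243 = 3·79 + 6   →  a_2 = 3
79 = 13·6 + 1   →  a_3 = 13

13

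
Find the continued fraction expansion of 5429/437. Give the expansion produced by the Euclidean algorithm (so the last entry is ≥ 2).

[12; 2, 2, 1, 3, 5, 3]

5429 = 12·437 + 185
437 = 2·185 + 67
185 = 2·67 + 51
67 = 1·51 + 16
51 = 3·16 + 3
16 = 5·3 + 1
3 = 3·1 + 0  (stop)
So 5429/437 = [12; 2, 2, 1, 3, 5, 3].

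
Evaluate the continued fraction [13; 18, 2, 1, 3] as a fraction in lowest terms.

2637/202

Using pₖ = aₖpₖ₋₁ + pₖ₋₂ and qₖ = aₖqₖ₋₁ + qₖ₋₂:
  k=0: a=13, p=13, q=1
  k=1: a=18, p=235, q=18
  k=2: a=2, p=483, q=37
  k=3: a=1, p=718, q=55
  k=4: a=3, p=2637, q=202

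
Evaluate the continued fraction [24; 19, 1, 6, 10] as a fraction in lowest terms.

33911/1410

Fold from the inside: start with 10/1.
  6 + 1/10 = 61/10
  1 + 10/61 = 71/61
  19 + 61/71 = 1410/71
  24 + 71/1410 = 33911/1410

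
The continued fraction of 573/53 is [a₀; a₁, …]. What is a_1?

1

573 = 10·53 + 43   →  a_0 = 10
53 = 1·43 + 10   →  a_1 = 1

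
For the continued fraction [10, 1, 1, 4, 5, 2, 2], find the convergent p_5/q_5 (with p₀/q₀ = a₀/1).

Using pₖ = aₖpₖ₋₁ + pₖ₋₂, qₖ = aₖqₖ₋₁ + qₖ₋₂ (with p₋₁=1, p₋₂=0, q₋₁=0, q₋₂=1):
  k=0: a=10, p=10, q=1
  k=1: a=1, p=11, q=1
  k=2: a=1, p=21, q=2
  k=3: a=4, p=95, q=9
  k=4: a=5, p=496, q=47
  k=5: a=2, p=1087, q=103

1087/103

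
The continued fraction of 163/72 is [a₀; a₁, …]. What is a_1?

163 = 2·72 + 19   →  a_0 = 2
72 = 3·19 + 15   →  a_1 = 3

3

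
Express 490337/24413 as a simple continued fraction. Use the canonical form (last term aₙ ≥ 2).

490337 = 20×24413 + 2077
24413 = 11×2077 + 1566
2077 = 1×1566 + 511
1566 = 3×511 + 33
511 = 15×33 + 16
33 = 2×16 + 1
16 = 16×1 + 0  (stop)
So 490337/24413 = [20; 11, 1, 3, 15, 2, 16].

[20; 11, 1, 3, 15, 2, 16]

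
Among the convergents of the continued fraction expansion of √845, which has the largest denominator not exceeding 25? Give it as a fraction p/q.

436/15

√845 = [29; 14, 1, 1, 14, 58, …] (period length 5).
Convergents:
  p_0/q_0 = 29/1
  p_1/q_1 = 407/14
  p_2/q_2 = 436/15
  p_3/q_3 = 843/29
q_2 = 15 ≤ 25 < 29 = q_3, so the answer is 436/15.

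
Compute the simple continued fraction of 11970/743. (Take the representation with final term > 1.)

[16; 9, 16, 2, 2]

11970 = 16*743 + 82
743 = 9*82 + 5
82 = 16*5 + 2
5 = 2*2 + 1
2 = 2*1 + 0  (stop)
So 11970/743 = [16; 9, 16, 2, 2].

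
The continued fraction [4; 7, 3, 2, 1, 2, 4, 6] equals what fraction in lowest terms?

22187/5363

Fold from the inside: start with 6/1.
  4 + 1/6 = 25/6
  2 + 6/25 = 56/25
  1 + 25/56 = 81/56
  2 + 56/81 = 218/81
  3 + 81/218 = 735/218
  7 + 218/735 = 5363/735
  4 + 735/5363 = 22187/5363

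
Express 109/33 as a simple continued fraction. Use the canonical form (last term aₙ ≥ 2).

[3; 3, 3, 3]

109 = 3·33 + 10
33 = 3·10 + 3
10 = 3·3 + 1
3 = 3·1 + 0  (stop)
So 109/33 = [3; 3, 3, 3].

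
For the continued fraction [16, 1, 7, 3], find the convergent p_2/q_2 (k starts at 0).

Using pₖ = aₖpₖ₋₁ + pₖ₋₂, qₖ = aₖqₖ₋₁ + qₖ₋₂ (with p₋₁=1, p₋₂=0, q₋₁=0, q₋₂=1):
  k=0: a=16, p=16, q=1
  k=1: a=1, p=17, q=1
  k=2: a=7, p=135, q=8

135/8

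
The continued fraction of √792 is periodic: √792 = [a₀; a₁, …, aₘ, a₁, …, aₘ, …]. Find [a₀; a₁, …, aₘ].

a₀ = ⌊√792⌋ = 28.
With m₀=0, d₀=1 and mₖ₊₁ = dₖaₖ − mₖ, dₖ₊₁ = (n − mₖ₊₁²)/dₖ, aₖ₊₁ = ⌊(a₀+mₖ₊₁)/dₖ₊₁⌋:
  k=1: m=28, d=8, a=7
  k=2: m=28, d=1, a=56
d=1 and a=2a₀=56 at k=2, so the next step gives (m, d) = (28, 8) again — its k=1 value — and the period has length 2.

[28; 7, 56]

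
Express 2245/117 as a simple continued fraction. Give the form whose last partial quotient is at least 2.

[19; 5, 3, 7]

2245 = 19·117 + 22
117 = 5·22 + 7
22 = 3·7 + 1
7 = 7·1 + 0  (stop)
So 2245/117 = [19; 5, 3, 7].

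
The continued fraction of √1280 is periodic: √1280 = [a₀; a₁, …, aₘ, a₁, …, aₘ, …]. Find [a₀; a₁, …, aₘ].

a₀ = ⌊√1280⌋ = 35.
With m₀=0, d₀=1 and mₖ₊₁ = dₖaₖ − mₖ, dₖ₊₁ = (n − mₖ₊₁²)/dₖ, aₖ₊₁ = ⌊(a₀+mₖ₊₁)/dₖ₊₁⌋:
  k=1: m=35, d=55, a=1
  k=2: m=20, d=16, a=3
  k=3: m=28, d=31, a=2
  k=4: m=34, d=4, a=17
  k=5: m=34, d=31, a=2
  k=6: m=28, d=16, a=3
  k=7: m=20, d=55, a=1
  k=8: m=35, d=1, a=70
d=1 and a=2a₀=70 at k=8, so the next step gives (m, d) = (35, 55) again — its k=1 value — and the period has length 8.

[35; 1, 3, 2, 17, 2, 3, 1, 70]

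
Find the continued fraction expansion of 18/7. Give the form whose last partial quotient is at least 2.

[2; 1, 1, 3]

18 = 2×7 + 4
7 = 1×4 + 3
4 = 1×3 + 1
3 = 3×1 + 0  (stop)
So 18/7 = [2; 1, 1, 3].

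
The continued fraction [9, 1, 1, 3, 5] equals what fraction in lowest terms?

Fold from the inside: start with 5/1.
  3 + 1/5 = 16/5
  1 + 5/16 = 21/16
  1 + 16/21 = 37/21
  9 + 21/37 = 354/37

354/37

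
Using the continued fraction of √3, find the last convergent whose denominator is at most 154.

265/153

√3 = [1; 1, 2, …] (period length 2).
Convergents:
  p_0/q_0 = 1/1
  p_1/q_1 = 2/1
  p_2/q_2 = 5/3
  p_3/q_3 = 7/4
  p_4/q_4 = 19/11
  p_5/q_5 = 26/15
  p_6/q_6 = 71/41
  p_7/q_7 = 97/56
  p_8/q_8 = 265/153
  p_9/q_9 = 362/209
q_8 = 153 ≤ 154 < 209 = q_9, so the answer is 265/153.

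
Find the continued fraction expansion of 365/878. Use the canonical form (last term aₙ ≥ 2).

[0; 2, 2, 2, 6, 1, 9]

365 = 0×878 + 365
878 = 2×365 + 148
365 = 2×148 + 69
148 = 2×69 + 10
69 = 6×10 + 9
10 = 1×9 + 1
9 = 9×1 + 0  (stop)
So 365/878 = [0; 2, 2, 2, 6, 1, 9].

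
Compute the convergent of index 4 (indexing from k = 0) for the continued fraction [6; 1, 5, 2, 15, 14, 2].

1376/201

Using pₖ = aₖpₖ₋₁ + pₖ₋₂, qₖ = aₖqₖ₋₁ + qₖ₋₂ (with p₋₁=1, p₋₂=0, q₋₁=0, q₋₂=1):
  k=0: a=6, p=6, q=1
  k=1: a=1, p=7, q=1
  k=2: a=5, p=41, q=6
  k=3: a=2, p=89, q=13
  k=4: a=15, p=1376, q=201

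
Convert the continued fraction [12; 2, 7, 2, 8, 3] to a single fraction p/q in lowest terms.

10536/845

Using pₖ = aₖpₖ₋₁ + pₖ₋₂ and qₖ = aₖqₖ₋₁ + qₖ₋₂:
  k=0: a=12, p=12, q=1
  k=1: a=2, p=25, q=2
  k=2: a=7, p=187, q=15
  k=3: a=2, p=399, q=32
  k=4: a=8, p=3379, q=271
  k=5: a=3, p=10536, q=845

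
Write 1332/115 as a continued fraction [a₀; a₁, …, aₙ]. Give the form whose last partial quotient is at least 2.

1332 = 11*115 + 67
115 = 1*67 + 48
67 = 1*48 + 19
48 = 2*19 + 10
19 = 1*10 + 9
10 = 1*9 + 1
9 = 9*1 + 0  (stop)
So 1332/115 = [11; 1, 1, 2, 1, 1, 9].

[11; 1, 1, 2, 1, 1, 9]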